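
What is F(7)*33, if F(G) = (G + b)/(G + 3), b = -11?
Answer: -66/5 ≈ -13.200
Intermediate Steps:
F(G) = (-11 + G)/(3 + G) (F(G) = (G - 11)/(G + 3) = (-11 + G)/(3 + G))
F(7)*33 = ((-11 + 7)/(3 + 7))*33 = (-4/10)*33 = ((⅒)*(-4))*33 = -⅖*33 = -66/5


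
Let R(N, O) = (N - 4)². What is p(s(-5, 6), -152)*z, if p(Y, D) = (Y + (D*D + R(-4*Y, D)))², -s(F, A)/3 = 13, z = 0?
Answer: 0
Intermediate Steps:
R(N, O) = (-4 + N)²
s(F, A) = -39 (s(F, A) = -3*13 = -39)
p(Y, D) = (Y + D² + (-4 - 4*Y)²)² (p(Y, D) = (Y + (D*D + (-4 - 4*Y)²))² = (Y + (D² + (-4 - 4*Y)²))² = (Y + D² + (-4 - 4*Y)²)²)
p(s(-5, 6), -152)*z = (-39 + (-152)² + 16*(1 - 39)²)²*0 = (-39 + 23104 + 16*(-38)²)²*0 = (-39 + 23104 + 16*1444)²*0 = (-39 + 23104 + 23104)²*0 = 46169²*0 = 2131576561*0 = 0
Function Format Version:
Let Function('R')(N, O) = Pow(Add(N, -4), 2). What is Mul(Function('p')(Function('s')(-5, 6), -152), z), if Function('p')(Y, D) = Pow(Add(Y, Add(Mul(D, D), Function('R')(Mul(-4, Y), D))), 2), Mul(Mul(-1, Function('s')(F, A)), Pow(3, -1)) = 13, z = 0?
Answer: 0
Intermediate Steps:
Function('R')(N, O) = Pow(Add(-4, N), 2)
Function('s')(F, A) = -39 (Function('s')(F, A) = Mul(-3, 13) = -39)
Function('p')(Y, D) = Pow(Add(Y, Pow(D, 2), Pow(Add(-4, Mul(-4, Y)), 2)), 2) (Function('p')(Y, D) = Pow(Add(Y, Add(Mul(D, D), Pow(Add(-4, Mul(-4, Y)), 2))), 2) = Pow(Add(Y, Add(Pow(D, 2), Pow(Add(-4, Mul(-4, Y)), 2))), 2) = Pow(Add(Y, Pow(D, 2), Pow(Add(-4, Mul(-4, Y)), 2)), 2))
Mul(Function('p')(Function('s')(-5, 6), -152), z) = Mul(Pow(Add(-39, Pow(-152, 2), Mul(16, Pow(Add(1, -39), 2))), 2), 0) = Mul(Pow(Add(-39, 23104, Mul(16, Pow(-38, 2))), 2), 0) = Mul(Pow(Add(-39, 23104, Mul(16, 1444)), 2), 0) = Mul(Pow(Add(-39, 23104, 23104), 2), 0) = Mul(Pow(46169, 2), 0) = Mul(2131576561, 0) = 0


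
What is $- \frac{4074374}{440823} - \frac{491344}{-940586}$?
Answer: $- \frac{1807851703526}{207315971139} \approx -8.7203$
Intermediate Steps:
$- \frac{4074374}{440823} - \frac{491344}{-940586} = \left(-4074374\right) \frac{1}{440823} - - \frac{245672}{470293} = - \frac{4074374}{440823} + \frac{245672}{470293} = - \frac{1807851703526}{207315971139}$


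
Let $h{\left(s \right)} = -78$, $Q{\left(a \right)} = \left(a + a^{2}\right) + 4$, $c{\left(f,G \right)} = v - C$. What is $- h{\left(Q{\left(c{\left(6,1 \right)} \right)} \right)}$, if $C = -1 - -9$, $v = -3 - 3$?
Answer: $78$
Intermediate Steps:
$v = -6$ ($v = -3 - 3 = -6$)
$C = 8$ ($C = -1 + 9 = 8$)
$c{\left(f,G \right)} = -14$ ($c{\left(f,G \right)} = -6 - 8 = -14$)
$Q{\left(a \right)} = 4 + a + a^{2}$
$- h{\left(Q{\left(c{\left(6,1 \right)} \right)} \right)} = \left(-1\right) \left(-78\right) = 78$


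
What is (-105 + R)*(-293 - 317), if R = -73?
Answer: 108580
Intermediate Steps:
(-105 + R)*(-293 - 317) = (-105 - 73)*(-293 - 317) = -178*(-610) = 108580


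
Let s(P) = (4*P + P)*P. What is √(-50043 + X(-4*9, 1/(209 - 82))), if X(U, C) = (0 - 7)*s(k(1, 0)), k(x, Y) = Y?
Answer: I*√50043 ≈ 223.7*I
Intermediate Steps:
s(P) = 5*P² (s(P) = (5*P)*P = 5*P²)
X(U, C) = 0 (X(U, C) = (0 - 7)*(5*0²) = -35*0 = -7*0 = 0)
√(-50043 + X(-4*9, 1/(209 - 82))) = √(-50043 + 0) = √(-50043) = I*√50043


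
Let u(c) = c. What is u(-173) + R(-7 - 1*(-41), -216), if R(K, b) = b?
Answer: -389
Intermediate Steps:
u(-173) + R(-7 - 1*(-41), -216) = -173 - 216 = -389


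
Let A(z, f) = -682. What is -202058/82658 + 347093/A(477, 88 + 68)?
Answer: -14413908375/28186378 ≈ -511.38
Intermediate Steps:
-202058/82658 + 347093/A(477, 88 + 68) = -202058/82658 + 347093/(-682) = -202058*1/82658 + 347093*(-1/682) = -101029/41329 - 347093/682 = -14413908375/28186378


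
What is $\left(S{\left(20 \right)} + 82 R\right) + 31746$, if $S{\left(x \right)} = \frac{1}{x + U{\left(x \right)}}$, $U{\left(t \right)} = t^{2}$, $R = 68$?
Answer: $\frac{15675241}{420} \approx 37322.0$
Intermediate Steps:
$S{\left(x \right)} = \frac{1}{x + x^{2}}$
$\left(S{\left(20 \right)} + 82 R\right) + 31746 = \left(\frac{1}{20 \left(1 + 20\right)} + 82 \cdot 68\right) + 31746 = \left(\frac{1}{20 \cdot 21} + 5576\right) + 31746 = \left(\frac{1}{20} \cdot \frac{1}{21} + 5576\right) + 31746 = \left(\frac{1}{420} + 5576\right) + 31746 = \frac{2341921}{420} + 31746 = \frac{15675241}{420}$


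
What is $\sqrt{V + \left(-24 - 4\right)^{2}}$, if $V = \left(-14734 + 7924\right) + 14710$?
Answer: $2 \sqrt{2171} \approx 93.188$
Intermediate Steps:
$V = 7900$ ($V = -6810 + 14710 = 7900$)
$\sqrt{V + \left(-24 - 4\right)^{2}} = \sqrt{7900 + \left(-24 - 4\right)^{2}} = \sqrt{7900 + \left(-28\right)^{2}} = \sqrt{7900 + 784} = \sqrt{8684} = 2 \sqrt{2171}$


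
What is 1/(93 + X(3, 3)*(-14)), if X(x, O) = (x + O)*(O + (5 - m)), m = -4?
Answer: -1/915 ≈ -0.0010929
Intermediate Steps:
X(x, O) = (9 + O)*(O + x) (X(x, O) = (x + O)*(O + (5 - 1*(-4))) = (O + x)*(O + (5 + 4)) = (O + x)*(O + 9) = (O + x)*(9 + O) = (9 + O)*(O + x))
1/(93 + X(3, 3)*(-14)) = 1/(93 + (3² + 9*3 + 9*3 + 3*3)*(-14)) = 1/(93 + (9 + 27 + 27 + 9)*(-14)) = 1/(93 + 72*(-14)) = 1/(93 - 1008) = 1/(-915) = -1/915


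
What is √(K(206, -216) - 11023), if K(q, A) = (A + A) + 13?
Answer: I*√11442 ≈ 106.97*I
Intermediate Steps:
K(q, A) = 13 + 2*A (K(q, A) = 2*A + 13 = 13 + 2*A)
√(K(206, -216) - 11023) = √((13 + 2*(-216)) - 11023) = √((13 - 432) - 11023) = √(-419 - 11023) = √(-11442) = I*√11442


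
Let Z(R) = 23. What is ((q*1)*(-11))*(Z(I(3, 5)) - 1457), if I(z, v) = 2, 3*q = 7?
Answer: 36806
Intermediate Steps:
q = 7/3 (q = (⅓)*7 = 7/3 ≈ 2.3333)
((q*1)*(-11))*(Z(I(3, 5)) - 1457) = (((7/3)*1)*(-11))*(23 - 1457) = ((7/3)*(-11))*(-1434) = -77/3*(-1434) = 36806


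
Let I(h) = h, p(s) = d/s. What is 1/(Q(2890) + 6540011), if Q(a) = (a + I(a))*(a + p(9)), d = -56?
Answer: 9/208874219 ≈ 4.3088e-8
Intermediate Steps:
p(s) = -56/s
Q(a) = 2*a*(-56/9 + a) (Q(a) = (a + a)*(a - 56/9) = (2*a)*(a - 56*⅑) = (2*a)*(a - 56/9) = (2*a)*(-56/9 + a) = 2*a*(-56/9 + a))
1/(Q(2890) + 6540011) = 1/((2/9)*2890*(-56 + 9*2890) + 6540011) = 1/((2/9)*2890*(-56 + 26010) + 6540011) = 1/((2/9)*2890*25954 + 6540011) = 1/(150014120/9 + 6540011) = 1/(208874219/9) = 9/208874219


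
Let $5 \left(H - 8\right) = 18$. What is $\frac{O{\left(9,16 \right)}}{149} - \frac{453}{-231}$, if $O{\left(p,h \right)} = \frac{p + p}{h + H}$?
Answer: $\frac{518632}{263879} \approx 1.9654$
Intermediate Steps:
$H = \frac{58}{5}$ ($H = 8 + \frac{1}{5} \cdot 18 = 8 + \frac{18}{5} = \frac{58}{5} \approx 11.6$)
$O{\left(p,h \right)} = \frac{2 p}{\frac{58}{5} + h}$ ($O{\left(p,h \right)} = \frac{p + p}{h + \frac{58}{5}} = \frac{2 p}{\frac{58}{5} + h}$)
$\frac{O{\left(9,16 \right)}}{149} - \frac{453}{-231} = \frac{10 \cdot 9 \frac{1}{58 + 5 \cdot 16}}{149} - \frac{453}{-231} = 10 \cdot 9 \frac{1}{58 + 80} \cdot \frac{1}{149} - - \frac{151}{77} = 10 \cdot 9 \cdot \frac{1}{138} \cdot \frac{1}{149} + \frac{151}{77} = \frac{15}{23} \cdot \frac{1}{149} + \frac{151}{77} = \frac{15}{3427} + \frac{151}{77} = \frac{518632}{263879}$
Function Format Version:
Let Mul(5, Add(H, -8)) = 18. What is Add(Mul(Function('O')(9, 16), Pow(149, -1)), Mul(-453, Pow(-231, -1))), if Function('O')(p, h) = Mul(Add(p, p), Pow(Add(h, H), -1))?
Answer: Rational(518632, 263879) ≈ 1.9654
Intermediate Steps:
H = Rational(58, 5) (H = Add(8, Mul(Rational(1, 5), 18)) = Add(8, Rational(18, 5)) = Rational(58, 5) ≈ 11.600)
Function('O')(p, h) = Mul(2, p, Pow(Add(Rational(58, 5), h), -1)) (Function('O')(p, h) = Mul(Add(p, p), Pow(Add(h, Rational(58, 5)), -1)) = Mul(Mul(2, p), Pow(Add(Rational(58, 5), h), -1)) = Mul(2, p, Pow(Add(Rational(58, 5), h), -1)))
Add(Mul(Function('O')(9, 16), Pow(149, -1)), Mul(-453, Pow(-231, -1))) = Add(Mul(Mul(10, 9, Pow(Add(58, Mul(5, 16)), -1)), Pow(149, -1)), Mul(-453, Pow(-231, -1))) = Add(Mul(Mul(10, 9, Pow(Add(58, 80), -1)), Rational(1, 149)), Mul(-453, Rational(-1, 231))) = Add(Mul(Mul(10, 9, Pow(138, -1)), Rational(1, 149)), Rational(151, 77)) = Add(Mul(Mul(10, 9, Rational(1, 138)), Rational(1, 149)), Rational(151, 77)) = Add(Mul(Rational(15, 23), Rational(1, 149)), Rational(151, 77)) = Add(Rational(15, 3427), Rational(151, 77)) = Rational(518632, 263879)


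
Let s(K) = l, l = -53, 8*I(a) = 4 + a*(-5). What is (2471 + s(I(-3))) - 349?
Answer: 2069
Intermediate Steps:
I(a) = 1/2 - 5*a/8 (I(a) = (4 + a*(-5))/8 = (4 - 5*a)/8 = 1/2 - 5*a/8)
s(K) = -53
(2471 + s(I(-3))) - 349 = (2471 - 53) - 349 = 2418 - 349 = 2069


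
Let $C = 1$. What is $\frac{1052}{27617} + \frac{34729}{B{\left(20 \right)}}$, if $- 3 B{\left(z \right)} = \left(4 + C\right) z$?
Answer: $- \frac{2877227179}{2761700} \approx -1041.8$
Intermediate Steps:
$B{\left(z \right)} = - \frac{5 z}{3}$ ($B{\left(z \right)} = - \frac{\left(4 + 1\right) z}{3} = - \frac{5 z}{3}$)
$\frac{1052}{27617} + \frac{34729}{B{\left(20 \right)}} = \frac{1052}{27617} + \frac{34729}{\left(- \frac{5}{3}\right) 20} = 1052 \cdot \frac{1}{27617} + \frac{34729}{- \frac{100}{3}} = \frac{1052}{27617} + 34729 \left(- \frac{3}{100}\right) = \frac{1052}{27617} - \frac{104187}{100} = - \frac{2877227179}{2761700}$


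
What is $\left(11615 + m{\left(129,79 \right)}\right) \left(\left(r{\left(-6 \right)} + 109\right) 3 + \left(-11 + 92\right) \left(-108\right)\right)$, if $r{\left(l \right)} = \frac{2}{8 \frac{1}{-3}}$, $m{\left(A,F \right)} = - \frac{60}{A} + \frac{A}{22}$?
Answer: $- \frac{33671243511}{344} \approx -9.7881 \cdot 10^{7}$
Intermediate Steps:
$m{\left(A,F \right)} = - \frac{60}{A} + \frac{A}{22}$ ($m{\left(A,F \right)} = - \frac{60}{A} + A \frac{1}{22} = - \frac{60}{A} + \frac{A}{22}$)
$r{\left(l \right)} = - \frac{3}{4}$ ($r{\left(l \right)} = \frac{2}{8 \left(- \frac{1}{3}\right)} = \frac{2}{- \frac{8}{3}} = 2 \left(- \frac{3}{8}\right) = - \frac{3}{4}$)
$\left(11615 + m{\left(129,79 \right)}\right) \left(\left(r{\left(-6 \right)} + 109\right) 3 + \left(-11 + 92\right) \left(-108\right)\right) = \left(11615 + \left(- \frac{60}{129} + \frac{1}{22} \cdot 129\right)\right) \left(\left(- \frac{3}{4} + 109\right) 3 + \left(-11 + 92\right) \left(-108\right)\right) = \left(11615 + \left(\left(-60\right) \frac{1}{129} + \frac{129}{22}\right)\right) \left(\frac{433}{4} \cdot 3 + 81 \left(-108\right)\right) = \left(11615 + \left(- \frac{20}{43} + \frac{129}{22}\right)\right) \left(\frac{1299}{4} - 8748\right) = \left(11615 + \frac{5107}{946}\right) \left(- \frac{33693}{4}\right) = \frac{10992897}{946} \left(- \frac{33693}{4}\right) = - \frac{33671243511}{344}$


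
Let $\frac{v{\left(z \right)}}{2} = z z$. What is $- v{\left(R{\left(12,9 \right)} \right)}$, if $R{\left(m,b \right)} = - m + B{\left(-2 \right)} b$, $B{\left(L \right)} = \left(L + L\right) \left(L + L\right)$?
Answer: $-34848$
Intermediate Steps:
$B{\left(L \right)} = 4 L^{2}$ ($B{\left(L \right)} = 2 L 2 L = 4 L^{2}$)
$R{\left(m,b \right)} = - m + 16 b$ ($R{\left(m,b \right)} = - m + 4 \left(-2\right)^{2} b = - m + 4 \cdot 4 b = - m + 16 b$)
$v{\left(z \right)} = 2 z^{2}$ ($v{\left(z \right)} = 2 z z = 2 z^{2}$)
$- v{\left(R{\left(12,9 \right)} \right)} = - 2 \left(\left(-1\right) 12 + 16 \cdot 9\right)^{2} = - 2 \left(-12 + 144\right)^{2} = - 2 \cdot 132^{2} = - 2 \cdot 17424 = \left(-1\right) 34848 = -34848$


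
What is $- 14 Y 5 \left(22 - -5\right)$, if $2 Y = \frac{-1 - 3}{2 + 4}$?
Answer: $630$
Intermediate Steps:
$Y = - \frac{1}{3}$ ($Y = \frac{\left(-1 - 3\right) \frac{1}{2 + 4}}{2} = \frac{\left(-4\right) \frac{1}{6}}{2} = \frac{1}{2} \left(- \frac{2}{3}\right) = - \frac{1}{3} \approx -0.33333$)
$- 14 Y 5 \left(22 - -5\right) = - 14 \left(\left(- \frac{1}{3}\right) 5\right) \left(22 - -5\right) = \left(-14\right) \left(- \frac{5}{3}\right) \left(22 + 5\right) = \frac{70}{3} \cdot 27 = 630$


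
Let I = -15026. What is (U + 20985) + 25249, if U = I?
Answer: 31208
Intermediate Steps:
U = -15026
(U + 20985) + 25249 = (-15026 + 20985) + 25249 = 5959 + 25249 = 31208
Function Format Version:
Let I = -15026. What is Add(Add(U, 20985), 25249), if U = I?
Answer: 31208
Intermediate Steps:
U = -15026
Add(Add(U, 20985), 25249) = Add(Add(-15026, 20985), 25249) = Add(5959, 25249) = 31208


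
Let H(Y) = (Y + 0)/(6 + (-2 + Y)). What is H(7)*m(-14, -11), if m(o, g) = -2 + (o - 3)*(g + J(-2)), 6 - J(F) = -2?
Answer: 343/11 ≈ 31.182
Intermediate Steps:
J(F) = 8 (J(F) = 6 - 1*(-2) = 6 + 2 = 8)
H(Y) = Y/(4 + Y)
m(o, g) = -2 + (-3 + o)*(8 + g) (m(o, g) = -2 + (o - 3)*(g + 8) = -2 + (-3 + o)*(8 + g))
H(7)*m(-14, -11) = (7/(4 + 7))*(-26 - 3*(-11) + 8*(-14) - 11*(-14)) = (7/11)*(-26 + 33 - 112 + 154) = (7*(1/11))*49 = (7/11)*49 = 343/11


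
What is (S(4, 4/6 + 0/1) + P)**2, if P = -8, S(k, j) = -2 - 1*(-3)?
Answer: 49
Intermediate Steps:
S(k, j) = 1 (S(k, j) = -2 + 3 = 1)
(S(4, 4/6 + 0/1) + P)**2 = (1 - 8)**2 = (-7)**2 = 49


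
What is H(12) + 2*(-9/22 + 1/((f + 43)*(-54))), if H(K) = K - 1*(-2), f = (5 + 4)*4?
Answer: 309274/23463 ≈ 13.181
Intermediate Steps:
f = 36 (f = 9*4 = 36)
H(K) = 2 + K (H(K) = K + 2 = 2 + K)
H(12) + 2*(-9/22 + 1/((f + 43)*(-54))) = (2 + 12) + 2*(-9/22 + 1/((36 + 43)*(-54))) = 14 + 2*(-9*1/22 - 1/54/79) = 14 + 2*(-9/22 + (1/79)*(-1/54)) = 14 + 2*(-9/22 - 1/4266) = 14 + 2*(-9604/23463) = 14 - 19208/23463 = 309274/23463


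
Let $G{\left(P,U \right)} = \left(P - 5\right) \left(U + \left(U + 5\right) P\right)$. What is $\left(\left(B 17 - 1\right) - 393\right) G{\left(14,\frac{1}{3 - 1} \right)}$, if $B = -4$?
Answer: $-322245$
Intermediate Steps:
$G{\left(P,U \right)} = \left(-5 + P\right) \left(U + P \left(5 + U\right)\right)$ ($G{\left(P,U \right)} = \left(-5 + P\right) \left(U + \left(5 + U\right) P\right) = \left(-5 + P\right) \left(U + P \left(5 + U\right)\right)$)
$\left(\left(B 17 - 1\right) - 393\right) G{\left(14,\frac{1}{3 - 1} \right)} = \left(\left(\left(-4\right) 17 - 1\right) - 393\right) \left(\left(-25\right) 14 - \frac{5}{3 - 1} + 5 \cdot 14^{2} + \frac{14^{2}}{3 - 1} - \frac{56}{3 - 1}\right) = \left(\left(-68 - 1\right) - 393\right) \left(-350 - \frac{5}{2} + 5 \cdot 196 + \frac{1}{2} \cdot 196 - \frac{56}{2}\right) = \left(-69 - 393\right) \left(-350 - \frac{5}{2} + 980 + \frac{1}{2} \cdot 196 - 56 \cdot \frac{1}{2}\right) = - 462 \left(-350 - \frac{5}{2} + 980 + 98 - 28\right) = \left(-462\right) \frac{1395}{2} = -322245$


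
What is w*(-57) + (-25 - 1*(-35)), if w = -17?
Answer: 979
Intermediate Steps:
w*(-57) + (-25 - 1*(-35)) = -17*(-57) + (-25 - 1*(-35)) = 969 + (-25 + 35) = 969 + 10 = 979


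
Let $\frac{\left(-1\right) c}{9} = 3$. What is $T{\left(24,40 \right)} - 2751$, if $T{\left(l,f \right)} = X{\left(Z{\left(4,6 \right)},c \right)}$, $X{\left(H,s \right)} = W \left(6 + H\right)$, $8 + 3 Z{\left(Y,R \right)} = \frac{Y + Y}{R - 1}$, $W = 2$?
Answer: $- \frac{41149}{15} \approx -2743.3$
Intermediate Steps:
$c = -27$ ($c = \left(-9\right) 3 = -27$)
$Z{\left(Y,R \right)} = - \frac{8}{3} + \frac{2 Y}{3 \left(-1 + R\right)}$ ($Z{\left(Y,R \right)} = - \frac{8}{3} + \frac{\left(Y + Y\right) \frac{1}{R - 1}}{3} = - \frac{8}{3} + \frac{2 Y \frac{1}{-1 + R}}{3} = - \frac{8}{3} + \frac{2 Y}{3 \left(-1 + R\right)}$)
$X{\left(H,s \right)} = 12 + 2 H$ ($X{\left(H,s \right)} = 2 \left(6 + H\right) = 12 + 2 H$)
$T{\left(l,f \right)} = \frac{116}{15}$ ($T{\left(l,f \right)} = 12 + 2 \frac{2 \left(4 + 4 - 24\right)}{3 \left(-1 + 6\right)} = 12 + 2 \frac{2 \left(4 + 4 - 24\right)}{3 \cdot 5} = 12 + 2 \cdot \frac{2}{3} \cdot \frac{1}{5} \left(-16\right) = 12 + 2 \left(- \frac{32}{15}\right) = 12 - \frac{64}{15} = \frac{116}{15}$)
$T{\left(24,40 \right)} - 2751 = \frac{116}{15} - 2751 = - \frac{41149}{15}$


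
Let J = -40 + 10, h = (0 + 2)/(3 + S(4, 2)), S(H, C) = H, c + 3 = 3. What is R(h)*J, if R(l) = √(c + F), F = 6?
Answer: -30*√6 ≈ -73.485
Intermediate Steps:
c = 0 (c = -3 + 3 = 0)
h = 2/7 (h = (0 + 2)/(3 + 4) = 2/7 ≈ 0.28571)
R(l) = √6 (R(l) = √(0 + 6) = √6)
J = -30
R(h)*J = √6*(-30) = -30*√6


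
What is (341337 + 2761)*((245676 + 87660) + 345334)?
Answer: 233528989660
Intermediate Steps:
(341337 + 2761)*((245676 + 87660) + 345334) = 344098*(333336 + 345334) = 344098*678670 = 233528989660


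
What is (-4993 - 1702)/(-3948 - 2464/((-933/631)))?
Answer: 1249287/425740 ≈ 2.9344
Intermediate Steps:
(-4993 - 1702)/(-3948 - 2464/((-933/631))) = -6695/(-3948 - 2464/((-933*1/631))) = -6695/(-3948 - 2464/(-933/631)) = -6695/(-3948 - 2464*(-631/933)) = -6695/(-3948 + 1554784/933) = -6695/(-2128700/933) = -6695*(-933/2128700) = 1249287/425740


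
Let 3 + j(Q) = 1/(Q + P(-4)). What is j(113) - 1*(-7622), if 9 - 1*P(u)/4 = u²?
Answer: 647616/85 ≈ 7619.0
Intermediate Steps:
P(u) = 36 - 4*u²
j(Q) = -3 + 1/(-28 + Q) (j(Q) = -3 + 1/(Q + (36 - 4*(-4)²)) = -3 + 1/(Q + (36 - 4*16)) = -3 + 1/(Q + (36 - 64)) = -3 + 1/(Q - 28) = -3 + 1/(-28 + Q))
j(113) - 1*(-7622) = (85 - 3*113)/(-28 + 113) - 1*(-7622) = (85 - 339)/85 + 7622 = (1/85)*(-254) + 7622 = -254/85 + 7622 = 647616/85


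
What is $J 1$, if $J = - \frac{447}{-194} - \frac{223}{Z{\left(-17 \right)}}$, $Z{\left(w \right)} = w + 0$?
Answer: $\frac{50861}{3298} \approx 15.422$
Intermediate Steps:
$Z{\left(w \right)} = w$
$J = \frac{50861}{3298}$ ($J = - \frac{447}{-194} - \frac{223}{-17} = \left(-447\right) \left(- \frac{1}{194}\right) - - \frac{223}{17} = \frac{447}{194} + \frac{223}{17} = \frac{50861}{3298} \approx 15.422$)
$J 1 = \frac{50861}{3298} \cdot 1 = \frac{50861}{3298}$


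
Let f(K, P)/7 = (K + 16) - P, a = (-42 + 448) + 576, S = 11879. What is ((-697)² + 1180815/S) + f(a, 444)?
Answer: 5818172688/11879 ≈ 4.8979e+5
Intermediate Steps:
a = 982 (a = 406 + 576 = 982)
f(K, P) = 112 - 7*P + 7*K (f(K, P) = 7*((K + 16) - P) = 7*((16 + K) - P) = 7*(16 + K - P) = 112 - 7*P + 7*K)
((-697)² + 1180815/S) + f(a, 444) = ((-697)² + 1180815/11879) + (112 - 7*444 + 7*982) = (485809 + 1180815*(1/11879)) + (112 - 3108 + 6874) = (485809 + 1180815/11879) + 3878 = 5772105926/11879 + 3878 = 5818172688/11879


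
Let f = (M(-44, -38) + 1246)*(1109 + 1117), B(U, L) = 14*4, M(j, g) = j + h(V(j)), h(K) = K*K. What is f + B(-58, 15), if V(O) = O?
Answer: 6985244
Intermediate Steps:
h(K) = K²
M(j, g) = j + j²
B(U, L) = 56
f = 6985188 (f = (-44*(1 - 44) + 1246)*(1109 + 1117) = (-44*(-43) + 1246)*2226 = (1892 + 1246)*2226 = 3138*2226 = 6985188)
f + B(-58, 15) = 6985188 + 56 = 6985244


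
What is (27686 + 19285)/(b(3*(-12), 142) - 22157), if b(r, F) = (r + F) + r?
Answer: -46971/22087 ≈ -2.1266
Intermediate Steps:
b(r, F) = F + 2*r (b(r, F) = (F + r) + r = F + 2*r)
(27686 + 19285)/(b(3*(-12), 142) - 22157) = (27686 + 19285)/((142 + 2*(3*(-12))) - 22157) = 46971/((142 + 2*(-36)) - 22157) = 46971/((142 - 72) - 22157) = 46971/(70 - 22157) = 46971/(-22087) = 46971*(-1/22087) = -46971/22087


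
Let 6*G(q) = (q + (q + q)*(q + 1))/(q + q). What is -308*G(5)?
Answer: -1001/3 ≈ -333.67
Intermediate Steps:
G(q) = (q + 2*q*(1 + q))/(12*q) (G(q) = ((q + (q + q)*(q + 1))/(q + q))/6 = ((q + (2*q)*(1 + q))/((2*q)))/6 = ((q + 2*q*(1 + q))*(1/(2*q)))/6 = ((q + 2*q*(1 + q))/(2*q))/6 = (q + 2*q*(1 + q))/(12*q))
-308*G(5) = -308*(1/4 + (1/6)*5) = -308*(1/4 + 5/6) = -308*13/12 = -1001/3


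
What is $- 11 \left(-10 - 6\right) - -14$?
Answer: $190$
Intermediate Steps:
$- 11 \left(-10 - 6\right) - -14 = - 11 \left(-10 - 6\right) + 14 = \left(-11\right) \left(-16\right) + 14 = 176 + 14 = 190$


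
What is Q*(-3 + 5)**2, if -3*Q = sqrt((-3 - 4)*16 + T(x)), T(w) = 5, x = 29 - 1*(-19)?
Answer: -4*I*sqrt(107)/3 ≈ -13.792*I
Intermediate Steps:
x = 48 (x = 29 + 19 = 48)
Q = -I*sqrt(107)/3 (Q = -sqrt((-3 - 4)*16 + 5)/3 = -sqrt(-7*16 + 5)/3 = -sqrt(-112 + 5)/3 = -I*sqrt(107)/3 ≈ -3.448*I)
Q*(-3 + 5)**2 = (-I*sqrt(107)/3)*(-3 + 5)**2 = -I*sqrt(107)/3*2**2 = -I*sqrt(107)/3*4 = -4*I*sqrt(107)/3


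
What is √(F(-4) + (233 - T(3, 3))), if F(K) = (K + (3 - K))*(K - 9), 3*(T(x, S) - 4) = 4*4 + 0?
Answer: √1662/3 ≈ 13.589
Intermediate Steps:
T(x, S) = 28/3 (T(x, S) = 4 + (4*4 + 0)/3 = 4 + (16 + 0)/3 = 4 + (⅓)*16 = 4 + 16/3 = 28/3)
F(K) = -27 + 3*K (F(K) = 3*(-9 + K) = -27 + 3*K)
√(F(-4) + (233 - T(3, 3))) = √((-27 + 3*(-4)) + (233 - 1*28/3)) = √((-27 - 12) + (233 - 28/3)) = √(-39 + 671/3) = √(554/3) = √1662/3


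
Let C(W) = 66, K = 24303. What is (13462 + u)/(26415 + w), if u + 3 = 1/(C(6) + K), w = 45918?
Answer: 327982372/1762682877 ≈ 0.18607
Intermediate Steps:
u = -73106/24369 (u = -3 + 1/(66 + 24303) = -3 + 1/24369 = -73106/24369 ≈ -3.0000)
(13462 + u)/(26415 + w) = (13462 - 73106/24369)/(26415 + 45918) = (327982372/24369)/72333 = (327982372/24369)*(1/72333) = 327982372/1762682877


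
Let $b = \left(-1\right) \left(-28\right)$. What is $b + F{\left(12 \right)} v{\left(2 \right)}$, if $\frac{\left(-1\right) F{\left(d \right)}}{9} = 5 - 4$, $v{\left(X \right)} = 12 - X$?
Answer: $-62$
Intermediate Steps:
$F{\left(d \right)} = -9$ ($F{\left(d \right)} = - 9 \left(5 - 4\right) = \left(-9\right) 1 = -9$)
$b = 28$
$b + F{\left(12 \right)} v{\left(2 \right)} = 28 - 9 \left(12 - 2\right) = 28 - 90 = -62$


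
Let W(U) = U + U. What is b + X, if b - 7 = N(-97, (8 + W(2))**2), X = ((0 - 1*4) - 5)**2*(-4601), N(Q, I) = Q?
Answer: -372771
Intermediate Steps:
W(U) = 2*U
X = -372681 (X = ((0 - 4) - 5)**2*(-4601) = (-4 - 5)**2*(-4601) = (-9)**2*(-4601) = 81*(-4601) = -372681)
b = -90 (b = 7 - 97 = -90)
b + X = -90 - 372681 = -372771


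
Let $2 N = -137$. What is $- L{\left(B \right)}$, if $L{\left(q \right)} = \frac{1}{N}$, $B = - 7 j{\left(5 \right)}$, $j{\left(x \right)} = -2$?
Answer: $\frac{2}{137} \approx 0.014599$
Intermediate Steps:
$N = - \frac{137}{2}$ ($N = \frac{1}{2} \left(-137\right) = - \frac{137}{2} \approx -68.5$)
$B = 14$ ($B = \left(-7\right) \left(-2\right) = 14$)
$L{\left(q \right)} = - \frac{2}{137}$ ($L{\left(q \right)} = \frac{1}{- \frac{137}{2}} = - \frac{2}{137}$)
$- L{\left(B \right)} = \left(-1\right) \left(- \frac{2}{137}\right) = \frac{2}{137}$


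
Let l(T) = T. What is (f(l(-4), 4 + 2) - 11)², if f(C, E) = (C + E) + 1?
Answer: 64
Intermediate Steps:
f(C, E) = 1 + C + E
(f(l(-4), 4 + 2) - 11)² = ((1 - 4 + (4 + 2)) - 11)² = ((1 - 4 + 6) - 11)² = (3 - 11)² = (-8)² = 64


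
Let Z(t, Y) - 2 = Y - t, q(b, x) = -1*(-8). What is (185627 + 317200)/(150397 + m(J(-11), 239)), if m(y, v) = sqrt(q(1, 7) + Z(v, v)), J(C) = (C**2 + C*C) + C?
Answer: 25207890773/7539752533 - 167609*sqrt(10)/7539752533 ≈ 3.3433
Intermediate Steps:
J(C) = C + 2*C**2 (J(C) = (C**2 + C**2) + C = 2*C**2 + C = C + 2*C**2)
q(b, x) = 8
Z(t, Y) = 2 + Y - t (Z(t, Y) = 2 + (Y - t) = 2 + Y - t)
m(y, v) = sqrt(10) (m(y, v) = sqrt(8 + (2 + v - v)) = sqrt(8 + 2) = sqrt(10))
(185627 + 317200)/(150397 + m(J(-11), 239)) = (185627 + 317200)/(150397 + sqrt(10)) = 502827/(150397 + sqrt(10))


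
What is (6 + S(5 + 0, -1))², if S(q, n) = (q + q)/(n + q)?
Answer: 289/4 ≈ 72.250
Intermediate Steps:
S(q, n) = 2*q/(n + q) (S(q, n) = (2*q)/(n + q) = 2*q/(n + q))
(6 + S(5 + 0, -1))² = (6 + 2*(5 + 0)/(-1 + (5 + 0)))² = (6 + 2*5/(-1 + 5))² = (6 + 2*5/4)² = (6 + 2*5*(¼))² = (6 + 5/2)² = (17/2)² = 289/4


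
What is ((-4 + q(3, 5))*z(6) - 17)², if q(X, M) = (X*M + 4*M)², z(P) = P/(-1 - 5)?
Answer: 1532644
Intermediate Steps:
z(P) = -P/6 (z(P) = P/(-6) = P*(-⅙) = -P/6)
q(X, M) = (4*M + M*X)² (q(X, M) = (M*X + 4*M)² = (4*M + M*X)²)
((-4 + q(3, 5))*z(6) - 17)² = ((-4 + 5²*(4 + 3)²)*(-⅙*6) - 17)² = ((-4 + 25*7²)*(-1) - 17)² = ((-4 + 25*49)*(-1) - 17)² = ((-4 + 1225)*(-1) - 17)² = (1221*(-1) - 17)² = (-1221 - 17)² = (-1238)² = 1532644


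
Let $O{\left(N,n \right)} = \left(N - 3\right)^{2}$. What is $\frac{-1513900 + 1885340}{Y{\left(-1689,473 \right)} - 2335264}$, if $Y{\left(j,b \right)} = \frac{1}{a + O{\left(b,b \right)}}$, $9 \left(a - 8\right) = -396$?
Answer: $- \frac{16407544832}{103155149619} \approx -0.15906$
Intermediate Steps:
$O{\left(N,n \right)} = \left(-3 + N\right)^{2}$
$a = -36$ ($a = 8 + \frac{1}{9} \left(-396\right) = 8 - 44 = -36$)
$Y{\left(j,b \right)} = \frac{1}{-36 + \left(-3 + b\right)^{2}}$
$\frac{-1513900 + 1885340}{Y{\left(-1689,473 \right)} - 2335264} = \frac{-1513900 + 1885340}{\frac{1}{-36 + \left(-3 + 473\right)^{2}} - 2335264} = \frac{371440}{\frac{1}{-36 + 470^{2}} - 2335264} = \frac{371440}{\frac{1}{-36 + 220900} - 2335264} = \frac{371440}{\frac{1}{220864} - 2335264} = \frac{371440}{- \frac{515775748095}{220864}} = 371440 \left(- \frac{220864}{515775748095}\right) = - \frac{16407544832}{103155149619}$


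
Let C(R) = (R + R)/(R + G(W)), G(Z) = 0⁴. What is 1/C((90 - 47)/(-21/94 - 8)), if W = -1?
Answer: ½ ≈ 0.50000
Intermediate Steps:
G(Z) = 0
C(R) = 2 (C(R) = (R + R)/(R + 0) = (2*R)/R = 2)
1/C((90 - 47)/(-21/94 - 8)) = 1/2 = ½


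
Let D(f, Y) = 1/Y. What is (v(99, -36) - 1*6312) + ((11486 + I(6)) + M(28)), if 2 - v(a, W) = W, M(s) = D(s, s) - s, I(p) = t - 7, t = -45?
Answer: 143697/28 ≈ 5132.0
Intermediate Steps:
I(p) = -52 (I(p) = -45 - 7 = -52)
M(s) = 1/s - s
v(a, W) = 2 - W
(v(99, -36) - 1*6312) + ((11486 + I(6)) + M(28)) = ((2 - 1*(-36)) - 1*6312) + ((11486 - 52) + (1/28 - 1*28)) = ((2 + 36) - 6312) + (11434 + (1/28 - 28)) = (38 - 6312) + (11434 - 783/28) = -6274 + 319369/28 = 143697/28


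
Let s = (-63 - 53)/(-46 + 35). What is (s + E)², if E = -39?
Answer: 97969/121 ≈ 809.66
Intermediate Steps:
s = 116/11 (s = -116/(-11) = -116*(-1/11) = 116/11 ≈ 10.545)
(s + E)² = (116/11 - 39)² = (-313/11)² = 97969/121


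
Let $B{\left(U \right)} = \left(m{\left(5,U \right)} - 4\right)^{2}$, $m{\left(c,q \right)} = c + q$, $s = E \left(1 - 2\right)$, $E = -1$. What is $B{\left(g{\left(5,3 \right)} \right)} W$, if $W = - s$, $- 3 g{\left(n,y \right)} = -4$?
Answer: $- \frac{49}{9} \approx -5.4444$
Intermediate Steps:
$s = 1$ ($s = - (1 - 2) = \left(-1\right) \left(-1\right) = 1$)
$g{\left(n,y \right)} = \frac{4}{3}$ ($g{\left(n,y \right)} = \left(- \frac{1}{3}\right) \left(-4\right) = \frac{4}{3}$)
$B{\left(U \right)} = \left(1 + U\right)^{2}$ ($B{\left(U \right)} = \left(\left(5 + U\right) - 4\right)^{2} = \left(1 + U\right)^{2}$)
$W = -1$ ($W = \left(-1\right) 1 = -1$)
$B{\left(g{\left(5,3 \right)} \right)} W = \left(1 + \frac{4}{3}\right)^{2} \left(-1\right) = \left(\frac{7}{3}\right)^{2} \left(-1\right) = \frac{49}{9} \left(-1\right) = - \frac{49}{9}$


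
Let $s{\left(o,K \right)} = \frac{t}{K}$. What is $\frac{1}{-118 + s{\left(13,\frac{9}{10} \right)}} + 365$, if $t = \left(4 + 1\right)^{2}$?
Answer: $\frac{296371}{812} \approx 364.99$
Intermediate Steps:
$t = 25$ ($t = 5^{2} = 25$)
$s{\left(o,K \right)} = \frac{25}{K}$
$\frac{1}{-118 + s{\left(13,\frac{9}{10} \right)}} + 365 = \frac{1}{-118 + \frac{25}{9 \cdot \frac{1}{10}}} + 365 = \frac{1}{-118 + \frac{25}{\frac{9}{10}}} + 365 = \frac{1}{-118 + 25 \cdot \frac{10}{9}} + 365 = \frac{1}{-118 + \frac{250}{9}} + 365 = \frac{1}{- \frac{812}{9}} + 365 = - \frac{9}{812} + 365 = \frac{296371}{812}$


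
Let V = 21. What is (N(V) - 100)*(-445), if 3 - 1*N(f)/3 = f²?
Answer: 629230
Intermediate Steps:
N(f) = 9 - 3*f²
(N(V) - 100)*(-445) = ((9 - 3*21²) - 100)*(-445) = ((9 - 3*441) - 100)*(-445) = ((9 - 1323) - 100)*(-445) = (-1314 - 100)*(-445) = -1414*(-445) = 629230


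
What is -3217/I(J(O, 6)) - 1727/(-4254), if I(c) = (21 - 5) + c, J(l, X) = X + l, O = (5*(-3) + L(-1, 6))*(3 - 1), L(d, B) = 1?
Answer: 380430/709 ≈ 536.57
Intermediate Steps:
O = -28 (O = (5*(-3) + 1)*(3 - 1) = (-15 + 1)*2 = -14*2 = -28)
I(c) = 16 + c
-3217/I(J(O, 6)) - 1727/(-4254) = -3217/(16 + (6 - 28)) - 1727/(-4254) = -3217/(16 - 22) - 1727*(-1/4254) = -3217/(-6) + 1727/4254 = -3217*(-⅙) + 1727/4254 = 3217/6 + 1727/4254 = 380430/709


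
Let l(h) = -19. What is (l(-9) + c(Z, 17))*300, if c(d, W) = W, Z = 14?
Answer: -600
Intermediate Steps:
(l(-9) + c(Z, 17))*300 = (-19 + 17)*300 = -2*300 = -600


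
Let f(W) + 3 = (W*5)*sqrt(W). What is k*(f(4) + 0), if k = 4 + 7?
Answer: 407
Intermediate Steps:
k = 11
f(W) = -3 + 5*W**(3/2) (f(W) = -3 + (W*5)*sqrt(W) = -3 + (5*W)*sqrt(W) = -3 + 5*W**(3/2))
k*(f(4) + 0) = 11*((-3 + 5*4**(3/2)) + 0) = 11*((-3 + 5*8) + 0) = 11*((-3 + 40) + 0) = 11*(37 + 0) = 11*37 = 407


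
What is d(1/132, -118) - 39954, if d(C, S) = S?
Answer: -40072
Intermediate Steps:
d(1/132, -118) - 39954 = -118 - 39954 = -40072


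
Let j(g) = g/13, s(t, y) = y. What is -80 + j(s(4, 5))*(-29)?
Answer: -1185/13 ≈ -91.154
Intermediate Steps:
j(g) = g/13 (j(g) = g*(1/13) = g/13)
-80 + j(s(4, 5))*(-29) = -80 + ((1/13)*5)*(-29) = -80 + (5/13)*(-29) = -80 - 145/13 = -1185/13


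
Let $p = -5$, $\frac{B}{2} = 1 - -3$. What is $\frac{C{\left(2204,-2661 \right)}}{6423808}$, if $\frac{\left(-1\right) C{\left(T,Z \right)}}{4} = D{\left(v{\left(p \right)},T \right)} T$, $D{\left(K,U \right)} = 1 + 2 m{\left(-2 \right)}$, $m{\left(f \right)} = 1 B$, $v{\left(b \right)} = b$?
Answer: $- \frac{9367}{401488} \approx -0.023331$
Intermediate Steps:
$B = 8$ ($B = 2 \left(1 - -3\right) = 2 \left(1 + 3\right) = 2 \cdot 4 = 8$)
$m{\left(f \right)} = 8$ ($m{\left(f \right)} = 1 \cdot 8 = 8$)
$D{\left(K,U \right)} = 17$ ($D{\left(K,U \right)} = 1 + 2 \cdot 8 = 1 + 16 = 17$)
$C{\left(T,Z \right)} = - 68 T$ ($C{\left(T,Z \right)} = - 4 \cdot 17 T = - 68 T$)
$\frac{C{\left(2204,-2661 \right)}}{6423808} = \frac{\left(-68\right) 2204}{6423808} = \left(-149872\right) \frac{1}{6423808} = - \frac{9367}{401488}$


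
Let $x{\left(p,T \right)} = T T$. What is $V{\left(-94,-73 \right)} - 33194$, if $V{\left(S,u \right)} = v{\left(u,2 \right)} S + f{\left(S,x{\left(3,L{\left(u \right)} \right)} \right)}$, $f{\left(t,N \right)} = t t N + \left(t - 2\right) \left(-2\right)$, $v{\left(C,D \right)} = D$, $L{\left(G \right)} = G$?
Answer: $47053854$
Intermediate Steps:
$x{\left(p,T \right)} = T^{2}$
$f{\left(t,N \right)} = 4 - 2 t + N t^{2}$ ($f{\left(t,N \right)} = t^{2} N + \left(-2 + t\right) \left(-2\right) = N t^{2} - \left(-4 + 2 t\right) = 4 - 2 t + N t^{2}$)
$V{\left(S,u \right)} = 4 + S^{2} u^{2}$ ($V{\left(S,u \right)} = 2 S + \left(4 - 2 S + u^{2} S^{2}\right) = 2 S + \left(4 - 2 S + S^{2} u^{2}\right) = 4 + S^{2} u^{2}$)
$V{\left(-94,-73 \right)} - 33194 = \left(4 + \left(-94\right)^{2} \left(-73\right)^{2}\right) - 33194 = \left(4 + 8836 \cdot 5329\right) - 33194 = \left(4 + 47087044\right) - 33194 = 47087048 - 33194 = 47053854$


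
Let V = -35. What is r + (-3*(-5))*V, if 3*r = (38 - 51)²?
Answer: -1406/3 ≈ -468.67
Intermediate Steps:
r = 169/3 (r = (38 - 51)²/3 = (⅓)*(-13)² = (⅓)*169 = 169/3 ≈ 56.333)
r + (-3*(-5))*V = 169/3 - 3*(-5)*(-35) = 169/3 + 15*(-35) = 169/3 - 525 = -1406/3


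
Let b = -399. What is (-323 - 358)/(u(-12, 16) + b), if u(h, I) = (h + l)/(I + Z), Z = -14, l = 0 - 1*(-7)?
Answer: 1362/803 ≈ 1.6961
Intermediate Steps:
l = 7 (l = 0 + 7 = 7)
u(h, I) = (7 + h)/(-14 + I) (u(h, I) = (h + 7)/(I - 14) = (7 + h)/(-14 + I))
(-323 - 358)/(u(-12, 16) + b) = (-323 - 358)/((7 - 12)/(-14 + 16) - 399) = -681/(-5/2 - 399) = -681/(-803/2) = -681*(-2/803) = 1362/803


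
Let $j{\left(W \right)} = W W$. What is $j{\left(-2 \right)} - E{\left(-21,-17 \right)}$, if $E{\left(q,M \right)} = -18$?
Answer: $22$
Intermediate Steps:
$j{\left(W \right)} = W^{2}$
$j{\left(-2 \right)} - E{\left(-21,-17 \right)} = \left(-2\right)^{2} - -18 = 4 + 18 = 22$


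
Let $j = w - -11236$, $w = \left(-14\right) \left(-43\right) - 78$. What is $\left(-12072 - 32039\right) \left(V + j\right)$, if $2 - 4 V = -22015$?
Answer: $- \frac{3046173327}{4} \approx -7.6154 \cdot 10^{8}$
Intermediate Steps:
$V = \frac{22017}{4}$ ($V = \frac{1}{2} - - \frac{22015}{4} = \frac{1}{2} + \frac{22015}{4} = \frac{22017}{4} \approx 5504.3$)
$w = 524$ ($w = 602 - 78 = 524$)
$j = 11760$ ($j = 524 - -11236 = 524 + 11236 = 11760$)
$\left(-12072 - 32039\right) \left(V + j\right) = \left(-12072 - 32039\right) \left(\frac{22017}{4} + 11760\right) = \left(-44111\right) \frac{69057}{4} = - \frac{3046173327}{4}$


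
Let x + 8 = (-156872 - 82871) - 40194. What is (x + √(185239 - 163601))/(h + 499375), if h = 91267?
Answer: -279945/590642 + √21638/590642 ≈ -0.47372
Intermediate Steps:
x = -279945 (x = -8 + ((-156872 - 82871) - 40194) = -8 + (-239743 - 40194) = -8 - 279937 = -279945)
(x + √(185239 - 163601))/(h + 499375) = (-279945 + √(185239 - 163601))/(91267 + 499375) = (-279945 + √21638)/590642 = (-279945 + √21638)*(1/590642) = -279945/590642 + √21638/590642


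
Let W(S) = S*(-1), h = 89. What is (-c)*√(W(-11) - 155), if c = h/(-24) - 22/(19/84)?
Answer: 46043*I/38 ≈ 1211.7*I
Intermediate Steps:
W(S) = -S
c = -46043/456 (c = 89/(-24) - 22/(19/84) = 89*(-1/24) - 22/(19*(1/84)) = -89/24 - 22/19/84 = -89/24 - 22*84/19 = -89/24 - 1848/19 = -46043/456 ≈ -100.97)
(-c)*√(W(-11) - 155) = (-1*(-46043/456))*√(-1*(-11) - 155) = 46043*√(11 - 155)/456 = 46043*√(-144)/456 = 46043*(12*I)/456 = 46043*I/38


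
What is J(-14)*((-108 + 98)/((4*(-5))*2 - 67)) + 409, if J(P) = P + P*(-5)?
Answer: 44323/107 ≈ 414.23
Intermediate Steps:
J(P) = -4*P (J(P) = P - 5*P = -4*P)
J(-14)*((-108 + 98)/((4*(-5))*2 - 67)) + 409 = (-4*(-14))*((-108 + 98)/((4*(-5))*2 - 67)) + 409 = 56*(-10/(-20*2 - 67)) + 409 = 56*(-10/(-40 - 67)) + 409 = 56*(-10/(-107)) + 409 = 56*(-10*(-1/107)) + 409 = 56*(10/107) + 409 = 560/107 + 409 = 44323/107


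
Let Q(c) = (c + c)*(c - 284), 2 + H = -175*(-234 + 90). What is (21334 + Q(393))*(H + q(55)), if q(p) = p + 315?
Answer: 2735980544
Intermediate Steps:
H = 25198 (H = -2 - 175*(-234 + 90) = -2 - 175*(-144) = -2 + 25200 = 25198)
q(p) = 315 + p
Q(c) = 2*c*(-284 + c) (Q(c) = (2*c)*(-284 + c) = 2*c*(-284 + c))
(21334 + Q(393))*(H + q(55)) = (21334 + 2*393*(-284 + 393))*(25198 + (315 + 55)) = (21334 + 2*393*109)*(25198 + 370) = (21334 + 85674)*25568 = 107008*25568 = 2735980544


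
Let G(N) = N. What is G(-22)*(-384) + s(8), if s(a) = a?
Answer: 8456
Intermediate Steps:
G(-22)*(-384) + s(8) = -22*(-384) + 8 = 8448 + 8 = 8456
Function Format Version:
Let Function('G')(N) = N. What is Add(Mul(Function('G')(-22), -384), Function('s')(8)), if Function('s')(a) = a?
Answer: 8456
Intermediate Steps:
Add(Mul(Function('G')(-22), -384), Function('s')(8)) = Add(Mul(-22, -384), 8) = Add(8448, 8) = 8456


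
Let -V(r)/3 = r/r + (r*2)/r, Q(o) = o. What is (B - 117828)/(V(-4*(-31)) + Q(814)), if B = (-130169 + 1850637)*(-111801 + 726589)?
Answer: 1057722962956/805 ≈ 1.3139e+9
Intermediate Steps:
B = 1057723080784 (B = 1720468*614788 = 1057723080784)
V(r) = -9 (V(r) = -3*(r/r + (r*2)/r) = -3*(1 + (2*r)/r) = -3*(1 + 2) = -3*3 = -9)
(B - 117828)/(V(-4*(-31)) + Q(814)) = (1057723080784 - 117828)/(-9 + 814) = 1057722962956/805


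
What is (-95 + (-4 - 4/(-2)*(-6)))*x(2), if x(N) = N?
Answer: -222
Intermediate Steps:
(-95 + (-4 - 4/(-2)*(-6)))*x(2) = (-95 + (-4 - 4/(-2)*(-6)))*2 = (-95 + (-4 - 4*(-½)*(-6)))*2 = (-95 + (-4 + 2*(-6)))*2 = (-95 + (-4 - 12))*2 = (-95 - 16)*2 = -111*2 = -222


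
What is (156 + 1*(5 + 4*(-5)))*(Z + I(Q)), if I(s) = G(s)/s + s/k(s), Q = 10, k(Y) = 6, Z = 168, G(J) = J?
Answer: 24064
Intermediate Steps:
I(s) = 1 + s/6 (I(s) = s/s + s/6 = 1 + s*(⅙) = 1 + s/6)
(156 + 1*(5 + 4*(-5)))*(Z + I(Q)) = (156 + 1*(5 + 4*(-5)))*(168 + (1 + (⅙)*10)) = (156 + 1*(5 - 20))*(168 + (1 + 5/3)) = (156 + 1*(-15))*(168 + 8/3) = (156 - 15)*(512/3) = 141*(512/3) = 24064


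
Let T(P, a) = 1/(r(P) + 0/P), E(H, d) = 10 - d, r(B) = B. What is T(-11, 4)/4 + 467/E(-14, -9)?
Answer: 20529/836 ≈ 24.556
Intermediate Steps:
T(P, a) = 1/P (T(P, a) = 1/(P + 0/P) = 1/(P + 0) = 1/P)
T(-11, 4)/4 + 467/E(-14, -9) = 1/(-11*4) + 467/(10 - 1*(-9)) = -1/11*1/4 + 467/(10 + 9) = -1/44 + 467/19 = 20529/836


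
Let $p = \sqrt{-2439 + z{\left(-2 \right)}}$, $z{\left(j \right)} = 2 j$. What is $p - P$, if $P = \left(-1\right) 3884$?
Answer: $3884 + i \sqrt{2443} \approx 3884.0 + 49.427 i$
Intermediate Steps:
$P = -3884$
$p = i \sqrt{2443}$ ($p = \sqrt{-2439 + 2 \left(-2\right)} = \sqrt{-2439 - 4} = \sqrt{-2443} = i \sqrt{2443} \approx 49.427 i$)
$p - P = i \sqrt{2443} - -3884 = i \sqrt{2443} + 3884 = 3884 + i \sqrt{2443}$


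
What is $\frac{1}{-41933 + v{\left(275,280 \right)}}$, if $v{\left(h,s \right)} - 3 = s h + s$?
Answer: $\frac{1}{35350} \approx 2.8289 \cdot 10^{-5}$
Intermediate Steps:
$v{\left(h,s \right)} = 3 + s + h s$ ($v{\left(h,s \right)} = 3 + \left(s h + s\right) = 3 + \left(h s + s\right) = 3 + \left(s + h s\right) = 3 + s + h s$)
$\frac{1}{-41933 + v{\left(275,280 \right)}} = \frac{1}{-41933 + \left(3 + 280 + 275 \cdot 280\right)} = \frac{1}{-41933 + \left(3 + 280 + 77000\right)} = \frac{1}{-41933 + 77283} = \frac{1}{35350}$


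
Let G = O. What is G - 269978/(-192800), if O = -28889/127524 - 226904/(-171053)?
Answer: 1314400156261277/525702042805200 ≈ 2.5003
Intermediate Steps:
O = 23994155579/21813362772 (O = -28889*1/127524 - 226904*(-1/171053) = -28889/127524 + 226904/171053 = 23994155579/21813362772 ≈ 1.1000)
G = 23994155579/21813362772 ≈ 1.1000
G - 269978/(-192800) = 23994155579/21813362772 - 269978/(-192800) = 23994155579/21813362772 - 269978*(-1)/192800 = 23994155579/21813362772 - 1*(-134989/96400) = 23994155579/21813362772 + 134989/96400 = 1314400156261277/525702042805200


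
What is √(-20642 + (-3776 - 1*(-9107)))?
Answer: I*√15311 ≈ 123.74*I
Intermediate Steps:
√(-20642 + (-3776 - 1*(-9107))) = √(-20642 + (-3776 + 9107)) = √(-20642 + 5331) = √(-15311) = I*√15311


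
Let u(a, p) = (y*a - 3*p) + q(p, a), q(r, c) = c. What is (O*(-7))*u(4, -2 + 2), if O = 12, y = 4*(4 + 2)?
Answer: -8400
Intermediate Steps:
y = 24 (y = 4*6 = 24)
u(a, p) = -3*p + 25*a (u(a, p) = (24*a - 3*p) + a = (-3*p + 24*a) + a = -3*p + 25*a)
(O*(-7))*u(4, -2 + 2) = (12*(-7))*(-3*(-2 + 2) + 25*4) = -84*(-3*0 + 100) = -84*(0 + 100) = -84*100 = -8400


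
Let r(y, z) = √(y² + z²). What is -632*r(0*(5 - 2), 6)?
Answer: -3792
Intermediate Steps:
-632*r(0*(5 - 2), 6) = -632*√((0*(5 - 2))² + 6²) = -632*√((0*3)² + 36) = -632*√(0² + 36) = -632*√(0 + 36) = -632*√36 = -632*6 = -3792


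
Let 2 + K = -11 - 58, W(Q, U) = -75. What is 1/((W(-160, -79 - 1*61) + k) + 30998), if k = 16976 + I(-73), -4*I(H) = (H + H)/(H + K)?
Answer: 288/13794839 ≈ 2.0877e-5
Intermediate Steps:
K = -71 (K = -2 + (-11 - 58) = -2 - 69 = -71)
I(H) = -H/(2*(-71 + H)) (I(H) = -(H + H)/(4*(H - 71)) = -2*H/(4*(-71 + H)) = -H/(2*(-71 + H)))
k = 4889015/288 (k = 16976 - 1*(-73)/(-142 + 2*(-73)) = 16976 - 1*(-73)/(-142 - 146) = 16976 - 1*(-73)/(-288) = 16976 - 1*(-73)*(-1/288) = 16976 - 73/288 = 4889015/288 ≈ 16976.)
1/((W(-160, -79 - 1*61) + k) + 30998) = 1/((-75 + 4889015/288) + 30998) = 1/(4867415/288 + 30998) = 1/(13794839/288) = 288/13794839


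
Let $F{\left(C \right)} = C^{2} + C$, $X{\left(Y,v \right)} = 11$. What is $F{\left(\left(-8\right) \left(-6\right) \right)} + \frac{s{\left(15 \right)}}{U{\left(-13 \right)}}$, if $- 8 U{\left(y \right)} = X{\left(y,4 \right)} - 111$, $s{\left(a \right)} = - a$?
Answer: $\frac{11754}{5} \approx 2350.8$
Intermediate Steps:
$U{\left(y \right)} = \frac{25}{2}$ ($U{\left(y \right)} = - \frac{11 - 111}{8} = \left(- \frac{1}{8}\right) \left(-100\right) = \frac{25}{2}$)
$F{\left(C \right)} = C + C^{2}$
$F{\left(\left(-8\right) \left(-6\right) \right)} + \frac{s{\left(15 \right)}}{U{\left(-13 \right)}} = \left(-8\right) \left(-6\right) \left(1 - -48\right) + \frac{\left(-1\right) 15}{\frac{25}{2}} = 48 \left(1 + 48\right) - \frac{6}{5} = 48 \cdot 49 - \frac{6}{5} = 2352 - \frac{6}{5} = \frac{11754}{5}$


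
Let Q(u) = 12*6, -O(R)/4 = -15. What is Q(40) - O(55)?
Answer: 12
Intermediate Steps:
O(R) = 60 (O(R) = -4*(-15) = 60)
Q(u) = 72
Q(40) - O(55) = 72 - 1*60 = 72 - 60 = 12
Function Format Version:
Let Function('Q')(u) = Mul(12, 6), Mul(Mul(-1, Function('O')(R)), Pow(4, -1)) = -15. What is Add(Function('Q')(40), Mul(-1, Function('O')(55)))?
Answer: 12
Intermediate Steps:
Function('O')(R) = 60 (Function('O')(R) = Mul(-4, -15) = 60)
Function('Q')(u) = 72
Add(Function('Q')(40), Mul(-1, Function('O')(55))) = Add(72, Mul(-1, 60)) = Add(72, -60) = 12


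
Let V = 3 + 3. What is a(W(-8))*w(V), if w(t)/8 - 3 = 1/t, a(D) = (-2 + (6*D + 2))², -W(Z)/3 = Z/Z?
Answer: 8208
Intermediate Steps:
W(Z) = -3 (W(Z) = -3*Z/Z = -3*1 = -3)
V = 6
a(D) = 36*D² (a(D) = (-2 + (2 + 6*D))² = (6*D)² = 36*D²)
w(t) = 24 + 8/t
a(W(-8))*w(V) = (36*(-3)²)*(24 + 8/6) = (36*9)*(24 + 8*(⅙)) = 324*(24 + 4/3) = 324*(76/3) = 8208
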